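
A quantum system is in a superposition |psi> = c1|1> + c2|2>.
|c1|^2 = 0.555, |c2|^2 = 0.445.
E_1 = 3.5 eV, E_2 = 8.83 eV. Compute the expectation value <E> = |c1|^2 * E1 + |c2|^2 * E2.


<E> = |c1|^2 * E1 + |c2|^2 * E2
= 0.555 * 3.5 + 0.445 * 8.83
= 1.9425 + 3.9293
= 5.8719 eV

5.8719


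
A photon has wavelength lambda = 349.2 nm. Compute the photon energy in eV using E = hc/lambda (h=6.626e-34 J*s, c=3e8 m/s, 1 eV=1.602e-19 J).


E = hc / lambda
= (6.626e-34)(3e8) / (349.2e-9)
= 1.9878e-25 / 3.4920e-07
= 5.6924e-19 J
Converting to eV: 5.6924e-19 / 1.602e-19
= 3.5533 eV

3.5533


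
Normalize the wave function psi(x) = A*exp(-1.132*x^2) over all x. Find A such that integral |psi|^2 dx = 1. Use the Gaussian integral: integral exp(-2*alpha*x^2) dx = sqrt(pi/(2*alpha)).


integral |psi|^2 dx = A^2 * sqrt(pi/(2*alpha)) = 1
A^2 = sqrt(2*alpha/pi)
= sqrt(2 * 1.132 / pi)
= 0.848913
A = sqrt(0.848913)
= 0.9214

0.9214


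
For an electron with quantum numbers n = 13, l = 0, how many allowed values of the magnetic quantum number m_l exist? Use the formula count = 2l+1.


m_l ranges from -l to +l in integer steps
So m_l goes from -0 to +0
Count = 2l + 1 = 2*0 + 1
= 1

1


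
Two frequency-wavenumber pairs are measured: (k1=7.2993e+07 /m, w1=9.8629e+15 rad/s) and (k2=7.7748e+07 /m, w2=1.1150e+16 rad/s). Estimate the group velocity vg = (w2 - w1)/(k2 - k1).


vg = (w2 - w1) / (k2 - k1)
= (1.1150e+16 - 9.8629e+15) / (7.7748e+07 - 7.2993e+07)
= 1.2871e+15 / 4.7550e+06
= 2.7068e+08 m/s

2.7068e+08


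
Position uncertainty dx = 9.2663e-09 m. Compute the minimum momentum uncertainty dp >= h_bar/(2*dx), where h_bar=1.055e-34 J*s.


dp = h_bar / (2 * dx)
= 1.055e-34 / (2 * 9.2663e-09)
= 1.055e-34 / 1.8533e-08
= 5.6927e-27 kg*m/s

5.6927e-27


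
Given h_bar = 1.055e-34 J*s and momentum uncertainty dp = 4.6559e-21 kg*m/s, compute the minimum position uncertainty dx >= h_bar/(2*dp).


dx = h_bar / (2 * dp)
= 1.055e-34 / (2 * 4.6559e-21)
= 1.055e-34 / 9.3118e-21
= 1.1330e-14 m

1.1330e-14


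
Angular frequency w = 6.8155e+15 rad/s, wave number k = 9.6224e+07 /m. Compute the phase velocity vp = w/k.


vp = w / k
= 6.8155e+15 / 9.6224e+07
= 7.0830e+07 m/s

7.0830e+07


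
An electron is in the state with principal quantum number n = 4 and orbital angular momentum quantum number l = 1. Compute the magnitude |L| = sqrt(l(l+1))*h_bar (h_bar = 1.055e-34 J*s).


L = sqrt(l*(l+1)) * h_bar
= sqrt(1 * 2) * 1.055e-34
= sqrt(2) * 1.055e-34
= 1.4142 * 1.055e-34
= 1.4920e-34 J*s

1.4920e-34


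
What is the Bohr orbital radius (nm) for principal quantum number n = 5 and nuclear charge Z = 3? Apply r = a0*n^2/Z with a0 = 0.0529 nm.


r = a0 * n^2 / Z
= 0.0529 * 5^2 / 3
= 0.0529 * 25 / 3
= 0.4408 nm

0.4408


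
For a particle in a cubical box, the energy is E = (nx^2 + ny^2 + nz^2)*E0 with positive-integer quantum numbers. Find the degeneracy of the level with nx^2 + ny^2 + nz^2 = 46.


Enumerate all (nx, ny, nz) with nx^2 + ny^2 + nz^2 = 46:
(1,3,6)
(1,6,3)
(3,1,6)
(3,6,1)
(6,1,3)
(6,3,1)
Total degeneracy = 6

6


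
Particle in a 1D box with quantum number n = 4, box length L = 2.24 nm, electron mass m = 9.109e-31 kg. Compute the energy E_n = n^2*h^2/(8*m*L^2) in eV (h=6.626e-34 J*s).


E = n^2 * h^2 / (8 * m * L^2)
= 4^2 * (6.626e-34)^2 / (8 * 9.109e-31 * (2.24e-9)^2)
= 16 * 4.3904e-67 / (8 * 9.109e-31 * 5.0176e-18)
= 1.9212e-19 J
= 1.1992 eV

1.1992


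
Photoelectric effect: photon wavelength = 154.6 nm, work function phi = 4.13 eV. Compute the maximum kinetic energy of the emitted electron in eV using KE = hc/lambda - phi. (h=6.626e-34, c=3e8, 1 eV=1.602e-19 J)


E_photon = hc / lambda
= (6.626e-34)(3e8) / (154.6e-9)
= 1.2858e-18 J
= 8.026 eV
KE = E_photon - phi
= 8.026 - 4.13
= 3.896 eV

3.896


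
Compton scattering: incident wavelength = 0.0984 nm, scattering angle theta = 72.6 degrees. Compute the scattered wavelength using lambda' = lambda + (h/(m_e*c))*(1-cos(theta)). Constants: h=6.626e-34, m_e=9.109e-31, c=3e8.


Compton wavelength: h/(m_e*c) = 2.4247e-12 m
d_lambda = 2.4247e-12 * (1 - cos(72.6 deg))
= 2.4247e-12 * 0.700959
= 1.6996e-12 m = 0.0017 nm
lambda' = 0.0984 + 0.0017
= 0.1001 nm

0.1001


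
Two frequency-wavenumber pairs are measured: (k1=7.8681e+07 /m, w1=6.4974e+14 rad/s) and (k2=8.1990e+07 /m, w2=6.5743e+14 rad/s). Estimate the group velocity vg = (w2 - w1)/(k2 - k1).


vg = (w2 - w1) / (k2 - k1)
= (6.5743e+14 - 6.4974e+14) / (8.1990e+07 - 7.8681e+07)
= 7.6900e+12 / 3.3090e+06
= 2.3240e+06 m/s

2.3240e+06


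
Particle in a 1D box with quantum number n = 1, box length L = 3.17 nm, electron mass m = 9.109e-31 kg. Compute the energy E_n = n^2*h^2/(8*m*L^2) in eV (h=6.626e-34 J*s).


E = n^2 * h^2 / (8 * m * L^2)
= 1^2 * (6.626e-34)^2 / (8 * 9.109e-31 * (3.17e-9)^2)
= 1 * 4.3904e-67 / (8 * 9.109e-31 * 1.0049e-17)
= 5.9955e-21 J
= 0.0374 eV

0.0374


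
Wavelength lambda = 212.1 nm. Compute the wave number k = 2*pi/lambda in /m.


k = 2 * pi / lambda
= 6.2832 / (212.1e-9)
= 6.2832 / 2.1210e-07
= 2.9624e+07 /m

2.9624e+07


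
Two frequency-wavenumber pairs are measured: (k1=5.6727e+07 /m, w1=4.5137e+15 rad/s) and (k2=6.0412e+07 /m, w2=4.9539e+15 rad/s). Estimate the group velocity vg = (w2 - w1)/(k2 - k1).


vg = (w2 - w1) / (k2 - k1)
= (4.9539e+15 - 4.5137e+15) / (6.0412e+07 - 5.6727e+07)
= 4.4020e+14 / 3.6850e+06
= 1.1946e+08 m/s

1.1946e+08


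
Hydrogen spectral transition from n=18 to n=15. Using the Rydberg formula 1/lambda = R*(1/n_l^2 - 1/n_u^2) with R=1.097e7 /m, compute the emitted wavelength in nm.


1/lambda = R * (1/n_l^2 - 1/n_u^2)
= 1.097e7 * (1/15^2 - 1/18^2)
= 1.097e7 * (0.004444 - 0.003086)
= 1.097e7 * 0.001358
= 1.4898e+04 /m
lambda = 1 / 1.4898e+04 = 67125.2175 nm

67125.2175


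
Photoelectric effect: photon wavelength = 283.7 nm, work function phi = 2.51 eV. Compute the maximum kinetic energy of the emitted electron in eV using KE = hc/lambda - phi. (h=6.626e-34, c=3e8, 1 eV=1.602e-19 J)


E_photon = hc / lambda
= (6.626e-34)(3e8) / (283.7e-9)
= 7.0067e-19 J
= 4.3737 eV
KE = E_photon - phi
= 4.3737 - 2.51
= 1.8637 eV

1.8637


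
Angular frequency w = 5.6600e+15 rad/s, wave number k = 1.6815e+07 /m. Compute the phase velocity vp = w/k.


vp = w / k
= 5.6600e+15 / 1.6815e+07
= 3.3660e+08 m/s

3.3660e+08


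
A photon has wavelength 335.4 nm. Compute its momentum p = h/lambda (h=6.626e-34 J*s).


p = h / lambda
= 6.626e-34 / (335.4e-9)
= 6.626e-34 / 3.3540e-07
= 1.9756e-27 kg*m/s

1.9756e-27


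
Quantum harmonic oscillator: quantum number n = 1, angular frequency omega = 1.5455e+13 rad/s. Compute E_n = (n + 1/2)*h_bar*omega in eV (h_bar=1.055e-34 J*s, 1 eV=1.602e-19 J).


E = (n + 1/2) * h_bar * omega
= (1 + 0.5) * 1.055e-34 * 1.5455e+13
= 1.5 * 1.6305e-21
= 2.4458e-21 J
= 0.0153 eV

0.0153


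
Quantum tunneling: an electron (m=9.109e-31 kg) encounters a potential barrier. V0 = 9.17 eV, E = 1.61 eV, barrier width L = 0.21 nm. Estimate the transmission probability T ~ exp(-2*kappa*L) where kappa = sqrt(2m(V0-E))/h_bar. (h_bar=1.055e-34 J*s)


V0 - E = 7.56 eV = 1.2111e-18 J
kappa = sqrt(2 * m * (V0-E)) / h_bar
= sqrt(2 * 9.109e-31 * 1.2111e-18) / 1.055e-34
= 1.4080e+10 /m
2*kappa*L = 2 * 1.4080e+10 * 0.21e-9
= 5.9134
T = exp(-5.9134) = 2.702905e-03

2.702905e-03


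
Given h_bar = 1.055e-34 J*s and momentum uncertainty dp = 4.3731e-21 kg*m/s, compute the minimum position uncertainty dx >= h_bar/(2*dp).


dx = h_bar / (2 * dp)
= 1.055e-34 / (2 * 4.3731e-21)
= 1.055e-34 / 8.7462e-21
= 1.2062e-14 m

1.2062e-14


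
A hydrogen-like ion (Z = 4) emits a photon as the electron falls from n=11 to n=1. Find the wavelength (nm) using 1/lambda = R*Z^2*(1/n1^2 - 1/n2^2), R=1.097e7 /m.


1/lambda = R * Z^2 * (1/n1^2 - 1/n2^2)
= 1.097e7 * 4^2 * (1/1^2 - 1/11^2)
= 1.097e7 * 16 * (1.0 - 0.008264)
= 1.7407e+08 /m
lambda = 1 / 1.7407e+08
= 5.7448 nm

5.7448


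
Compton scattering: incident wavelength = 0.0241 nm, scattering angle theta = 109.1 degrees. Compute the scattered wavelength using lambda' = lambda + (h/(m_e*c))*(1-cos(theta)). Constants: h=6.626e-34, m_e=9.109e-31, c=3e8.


Compton wavelength: h/(m_e*c) = 2.4247e-12 m
d_lambda = 2.4247e-12 * (1 - cos(109.1 deg))
= 2.4247e-12 * 1.327218
= 3.2181e-12 m = 0.003218 nm
lambda' = 0.0241 + 0.003218
= 0.027318 nm

0.027318


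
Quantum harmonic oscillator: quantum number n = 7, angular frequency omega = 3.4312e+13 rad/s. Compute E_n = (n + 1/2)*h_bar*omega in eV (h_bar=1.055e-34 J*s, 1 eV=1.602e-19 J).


E = (n + 1/2) * h_bar * omega
= (7 + 0.5) * 1.055e-34 * 3.4312e+13
= 7.5 * 3.6199e-21
= 2.7149e-20 J
= 0.1695 eV

0.1695


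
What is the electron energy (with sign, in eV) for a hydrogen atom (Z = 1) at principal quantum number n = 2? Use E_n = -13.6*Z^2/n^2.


E_n = -13.6 * Z^2 / n^2
= -13.6 * 1^2 / 2^2
= -13.6 * 1 / 4
= -3.4 eV

-3.4


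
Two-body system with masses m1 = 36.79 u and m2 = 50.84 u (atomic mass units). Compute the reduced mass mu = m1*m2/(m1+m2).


mu = m1 * m2 / (m1 + m2)
= 36.79 * 50.84 / (36.79 + 50.84)
= 1870.4036 / 87.63
= 21.3443 u

21.3443


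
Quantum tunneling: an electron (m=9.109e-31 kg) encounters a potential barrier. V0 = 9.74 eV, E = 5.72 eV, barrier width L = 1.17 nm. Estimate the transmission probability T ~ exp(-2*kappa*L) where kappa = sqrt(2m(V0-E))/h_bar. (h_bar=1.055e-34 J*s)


V0 - E = 4.02 eV = 6.4400e-19 J
kappa = sqrt(2 * m * (V0-E)) / h_bar
= sqrt(2 * 9.109e-31 * 6.4400e-19) / 1.055e-34
= 1.0267e+10 /m
2*kappa*L = 2 * 1.0267e+10 * 1.17e-9
= 24.0247
T = exp(-24.0247) = 3.683020e-11

3.683020e-11


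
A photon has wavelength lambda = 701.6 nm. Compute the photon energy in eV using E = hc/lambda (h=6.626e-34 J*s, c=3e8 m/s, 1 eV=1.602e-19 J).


E = hc / lambda
= (6.626e-34)(3e8) / (701.6e-9)
= 1.9878e-25 / 7.0160e-07
= 2.8332e-19 J
Converting to eV: 2.8332e-19 / 1.602e-19
= 1.7686 eV

1.7686


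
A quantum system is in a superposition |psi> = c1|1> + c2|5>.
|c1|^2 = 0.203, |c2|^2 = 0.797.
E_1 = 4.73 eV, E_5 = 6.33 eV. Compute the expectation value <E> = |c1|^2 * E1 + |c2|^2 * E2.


<E> = |c1|^2 * E1 + |c2|^2 * E2
= 0.203 * 4.73 + 0.797 * 6.33
= 0.9602 + 5.045
= 6.0052 eV

6.0052


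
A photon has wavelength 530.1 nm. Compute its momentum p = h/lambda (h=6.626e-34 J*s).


p = h / lambda
= 6.626e-34 / (530.1e-9)
= 6.626e-34 / 5.3010e-07
= 1.2500e-27 kg*m/s

1.2500e-27


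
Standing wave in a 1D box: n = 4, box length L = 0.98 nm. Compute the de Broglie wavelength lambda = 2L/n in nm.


lambda = 2L / n
= 2 * 0.98 / 4
= 1.96 / 4
= 0.49 nm

0.49


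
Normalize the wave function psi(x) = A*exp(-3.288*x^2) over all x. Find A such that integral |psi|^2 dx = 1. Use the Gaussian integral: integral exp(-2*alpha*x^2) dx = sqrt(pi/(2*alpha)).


integral |psi|^2 dx = A^2 * sqrt(pi/(2*alpha)) = 1
A^2 = sqrt(2*alpha/pi)
= sqrt(2 * 3.288 / pi)
= 1.446792
A = sqrt(1.446792)
= 1.2028

1.2028


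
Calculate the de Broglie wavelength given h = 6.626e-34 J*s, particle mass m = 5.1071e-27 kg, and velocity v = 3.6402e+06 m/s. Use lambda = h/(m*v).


lambda = h / (m * v)
= 6.626e-34 / (5.1071e-27 * 3.6402e+06)
= 6.626e-34 / 1.8591e-20
= 3.5641e-14 m

3.5641e-14


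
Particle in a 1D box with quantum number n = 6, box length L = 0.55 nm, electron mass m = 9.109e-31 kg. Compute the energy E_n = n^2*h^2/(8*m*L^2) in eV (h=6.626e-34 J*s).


E = n^2 * h^2 / (8 * m * L^2)
= 6^2 * (6.626e-34)^2 / (8 * 9.109e-31 * (0.55e-9)^2)
= 36 * 4.3904e-67 / (8 * 9.109e-31 * 3.0250e-19)
= 7.1700e-18 J
= 44.7566 eV

44.7566


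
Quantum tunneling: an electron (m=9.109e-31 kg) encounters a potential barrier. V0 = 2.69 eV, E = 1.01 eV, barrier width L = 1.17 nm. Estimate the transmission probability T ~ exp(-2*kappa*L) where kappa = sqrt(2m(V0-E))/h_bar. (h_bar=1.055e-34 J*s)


V0 - E = 1.68 eV = 2.6914e-19 J
kappa = sqrt(2 * m * (V0-E)) / h_bar
= sqrt(2 * 9.109e-31 * 2.6914e-19) / 1.055e-34
= 6.6372e+09 /m
2*kappa*L = 2 * 6.6372e+09 * 1.17e-9
= 15.531
T = exp(-15.531) = 1.798742e-07

1.798742e-07


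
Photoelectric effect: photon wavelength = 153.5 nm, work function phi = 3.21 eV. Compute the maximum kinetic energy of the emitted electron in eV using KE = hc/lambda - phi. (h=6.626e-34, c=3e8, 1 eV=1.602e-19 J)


E_photon = hc / lambda
= (6.626e-34)(3e8) / (153.5e-9)
= 1.2950e-18 J
= 8.0835 eV
KE = E_photon - phi
= 8.0835 - 3.21
= 4.8735 eV

4.8735


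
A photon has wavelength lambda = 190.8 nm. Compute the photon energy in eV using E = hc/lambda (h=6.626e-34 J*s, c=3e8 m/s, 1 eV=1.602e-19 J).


E = hc / lambda
= (6.626e-34)(3e8) / (190.8e-9)
= 1.9878e-25 / 1.9080e-07
= 1.0418e-18 J
Converting to eV: 1.0418e-18 / 1.602e-19
= 6.5033 eV

6.5033


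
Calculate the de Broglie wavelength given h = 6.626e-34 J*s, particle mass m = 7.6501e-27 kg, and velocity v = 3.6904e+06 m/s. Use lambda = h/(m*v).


lambda = h / (m * v)
= 6.626e-34 / (7.6501e-27 * 3.6904e+06)
= 6.626e-34 / 2.8232e-20
= 2.3470e-14 m

2.3470e-14


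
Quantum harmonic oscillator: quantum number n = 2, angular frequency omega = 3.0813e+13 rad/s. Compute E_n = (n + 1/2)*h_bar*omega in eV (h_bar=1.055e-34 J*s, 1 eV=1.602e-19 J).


E = (n + 1/2) * h_bar * omega
= (2 + 0.5) * 1.055e-34 * 3.0813e+13
= 2.5 * 3.2508e-21
= 8.1269e-21 J
= 0.0507 eV

0.0507


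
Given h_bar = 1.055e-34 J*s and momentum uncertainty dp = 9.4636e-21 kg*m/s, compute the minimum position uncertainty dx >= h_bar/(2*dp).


dx = h_bar / (2 * dp)
= 1.055e-34 / (2 * 9.4636e-21)
= 1.055e-34 / 1.8927e-20
= 5.5740e-15 m

5.5740e-15


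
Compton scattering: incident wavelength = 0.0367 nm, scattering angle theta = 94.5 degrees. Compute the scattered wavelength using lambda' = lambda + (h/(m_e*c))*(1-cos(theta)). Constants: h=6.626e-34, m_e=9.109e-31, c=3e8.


Compton wavelength: h/(m_e*c) = 2.4247e-12 m
d_lambda = 2.4247e-12 * (1 - cos(94.5 deg))
= 2.4247e-12 * 1.078459
= 2.6149e-12 m = 0.002615 nm
lambda' = 0.0367 + 0.002615
= 0.039315 nm

0.039315


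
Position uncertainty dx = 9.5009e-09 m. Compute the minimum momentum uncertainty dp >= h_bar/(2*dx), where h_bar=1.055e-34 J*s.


dp = h_bar / (2 * dx)
= 1.055e-34 / (2 * 9.5009e-09)
= 1.055e-34 / 1.9002e-08
= 5.5521e-27 kg*m/s

5.5521e-27


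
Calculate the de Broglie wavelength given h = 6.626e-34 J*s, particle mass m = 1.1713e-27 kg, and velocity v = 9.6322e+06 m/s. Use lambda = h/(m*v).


lambda = h / (m * v)
= 6.626e-34 / (1.1713e-27 * 9.6322e+06)
= 6.626e-34 / 1.1282e-20
= 5.8730e-14 m

5.8730e-14


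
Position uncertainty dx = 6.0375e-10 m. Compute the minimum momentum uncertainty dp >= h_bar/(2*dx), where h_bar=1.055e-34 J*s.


dp = h_bar / (2 * dx)
= 1.055e-34 / (2 * 6.0375e-10)
= 1.055e-34 / 1.2075e-09
= 8.7371e-26 kg*m/s

8.7371e-26


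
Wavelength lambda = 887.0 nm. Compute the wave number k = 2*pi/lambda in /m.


k = 2 * pi / lambda
= 6.2832 / (887.0e-9)
= 6.2832 / 8.8700e-07
= 7.0836e+06 /m

7.0836e+06


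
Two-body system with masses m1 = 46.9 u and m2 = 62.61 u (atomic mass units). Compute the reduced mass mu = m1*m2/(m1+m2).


mu = m1 * m2 / (m1 + m2)
= 46.9 * 62.61 / (46.9 + 62.61)
= 2936.409 / 109.51
= 26.8141 u

26.8141


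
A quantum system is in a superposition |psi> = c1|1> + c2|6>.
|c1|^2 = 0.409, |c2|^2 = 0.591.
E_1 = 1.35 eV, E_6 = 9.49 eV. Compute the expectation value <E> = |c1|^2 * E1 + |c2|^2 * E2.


<E> = |c1|^2 * E1 + |c2|^2 * E2
= 0.409 * 1.35 + 0.591 * 9.49
= 0.5522 + 5.6086
= 6.1607 eV

6.1607


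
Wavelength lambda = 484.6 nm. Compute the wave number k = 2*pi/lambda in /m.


k = 2 * pi / lambda
= 6.2832 / (484.6e-9)
= 6.2832 / 4.8460e-07
= 1.2966e+07 /m

1.2966e+07


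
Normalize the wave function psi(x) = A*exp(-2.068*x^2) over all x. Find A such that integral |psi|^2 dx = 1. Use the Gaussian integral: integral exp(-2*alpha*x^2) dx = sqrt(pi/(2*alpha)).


integral |psi|^2 dx = A^2 * sqrt(pi/(2*alpha)) = 1
A^2 = sqrt(2*alpha/pi)
= sqrt(2 * 2.068 / pi)
= 1.147401
A = sqrt(1.147401)
= 1.0712

1.0712


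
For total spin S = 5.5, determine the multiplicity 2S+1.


Spin multiplicity = 2S + 1
= 2 * 5.5 + 1
= 11.0 + 1
= 12

12


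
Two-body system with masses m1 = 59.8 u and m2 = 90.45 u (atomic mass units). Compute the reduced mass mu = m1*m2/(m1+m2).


mu = m1 * m2 / (m1 + m2)
= 59.8 * 90.45 / (59.8 + 90.45)
= 5408.91 / 150.25
= 35.9994 u

35.9994


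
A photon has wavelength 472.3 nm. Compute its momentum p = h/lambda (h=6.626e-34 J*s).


p = h / lambda
= 6.626e-34 / (472.3e-9)
= 6.626e-34 / 4.7230e-07
= 1.4029e-27 kg*m/s

1.4029e-27


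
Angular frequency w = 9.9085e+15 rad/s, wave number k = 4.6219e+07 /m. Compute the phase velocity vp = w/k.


vp = w / k
= 9.9085e+15 / 4.6219e+07
= 2.1438e+08 m/s

2.1438e+08


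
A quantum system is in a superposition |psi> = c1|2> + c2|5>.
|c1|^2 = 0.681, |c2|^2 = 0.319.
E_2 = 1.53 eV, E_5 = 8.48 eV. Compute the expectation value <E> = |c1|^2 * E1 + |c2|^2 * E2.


<E> = |c1|^2 * E1 + |c2|^2 * E2
= 0.681 * 1.53 + 0.319 * 8.48
= 1.0419 + 2.7051
= 3.747 eV

3.747


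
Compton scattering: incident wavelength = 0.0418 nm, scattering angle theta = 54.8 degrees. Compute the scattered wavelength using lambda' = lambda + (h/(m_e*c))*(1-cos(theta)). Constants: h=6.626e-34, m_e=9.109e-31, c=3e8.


Compton wavelength: h/(m_e*c) = 2.4247e-12 m
d_lambda = 2.4247e-12 * (1 - cos(54.8 deg))
= 2.4247e-12 * 0.423568
= 1.0270e-12 m = 0.001027 nm
lambda' = 0.0418 + 0.001027
= 0.042827 nm

0.042827


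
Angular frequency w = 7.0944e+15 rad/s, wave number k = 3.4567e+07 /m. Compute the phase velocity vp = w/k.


vp = w / k
= 7.0944e+15 / 3.4567e+07
= 2.0524e+08 m/s

2.0524e+08


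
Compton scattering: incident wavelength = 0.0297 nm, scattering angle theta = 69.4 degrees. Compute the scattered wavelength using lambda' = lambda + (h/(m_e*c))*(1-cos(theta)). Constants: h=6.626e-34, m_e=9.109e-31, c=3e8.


Compton wavelength: h/(m_e*c) = 2.4247e-12 m
d_lambda = 2.4247e-12 * (1 - cos(69.4 deg))
= 2.4247e-12 * 0.648158
= 1.5716e-12 m = 0.001572 nm
lambda' = 0.0297 + 0.001572
= 0.031272 nm

0.031272


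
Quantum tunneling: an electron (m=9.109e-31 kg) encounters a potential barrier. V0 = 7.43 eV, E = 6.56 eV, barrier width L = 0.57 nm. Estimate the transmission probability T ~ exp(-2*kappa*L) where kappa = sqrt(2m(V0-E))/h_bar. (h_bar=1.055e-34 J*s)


V0 - E = 0.87 eV = 1.3937e-19 J
kappa = sqrt(2 * m * (V0-E)) / h_bar
= sqrt(2 * 9.109e-31 * 1.3937e-19) / 1.055e-34
= 4.7763e+09 /m
2*kappa*L = 2 * 4.7763e+09 * 0.57e-9
= 5.4449
T = exp(-5.4449) = 4.318071e-03

4.318071e-03


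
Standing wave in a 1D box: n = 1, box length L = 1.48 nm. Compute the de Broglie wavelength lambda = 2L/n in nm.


lambda = 2L / n
= 2 * 1.48 / 1
= 2.96 / 1
= 2.96 nm

2.96


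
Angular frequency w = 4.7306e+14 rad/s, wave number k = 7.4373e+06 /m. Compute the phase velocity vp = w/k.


vp = w / k
= 4.7306e+14 / 7.4373e+06
= 6.3606e+07 m/s

6.3606e+07


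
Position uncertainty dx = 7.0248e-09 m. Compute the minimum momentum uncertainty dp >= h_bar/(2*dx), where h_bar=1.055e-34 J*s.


dp = h_bar / (2 * dx)
= 1.055e-34 / (2 * 7.0248e-09)
= 1.055e-34 / 1.4050e-08
= 7.5091e-27 kg*m/s

7.5091e-27


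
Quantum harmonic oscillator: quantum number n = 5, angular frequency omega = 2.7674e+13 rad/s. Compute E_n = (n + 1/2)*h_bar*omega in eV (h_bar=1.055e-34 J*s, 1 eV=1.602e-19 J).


E = (n + 1/2) * h_bar * omega
= (5 + 0.5) * 1.055e-34 * 2.7674e+13
= 5.5 * 2.9196e-21
= 1.6058e-20 J
= 0.1002 eV

0.1002


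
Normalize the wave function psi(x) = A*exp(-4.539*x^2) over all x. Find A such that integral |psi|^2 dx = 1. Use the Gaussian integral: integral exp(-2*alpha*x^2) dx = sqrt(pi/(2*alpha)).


integral |psi|^2 dx = A^2 * sqrt(pi/(2*alpha)) = 1
A^2 = sqrt(2*alpha/pi)
= sqrt(2 * 4.539 / pi)
= 1.699887
A = sqrt(1.699887)
= 1.3038

1.3038


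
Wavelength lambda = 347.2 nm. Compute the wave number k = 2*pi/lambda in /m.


k = 2 * pi / lambda
= 6.2832 / (347.2e-9)
= 6.2832 / 3.4720e-07
= 1.8097e+07 /m

1.8097e+07


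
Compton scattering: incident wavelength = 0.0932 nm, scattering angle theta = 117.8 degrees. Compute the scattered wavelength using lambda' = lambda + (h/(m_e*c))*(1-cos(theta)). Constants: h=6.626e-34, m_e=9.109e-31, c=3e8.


Compton wavelength: h/(m_e*c) = 2.4247e-12 m
d_lambda = 2.4247e-12 * (1 - cos(117.8 deg))
= 2.4247e-12 * 1.466387
= 3.5556e-12 m = 0.003556 nm
lambda' = 0.0932 + 0.003556
= 0.096756 nm

0.096756


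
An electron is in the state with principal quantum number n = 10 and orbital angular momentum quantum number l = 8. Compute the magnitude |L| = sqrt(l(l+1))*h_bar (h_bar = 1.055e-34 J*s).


L = sqrt(l*(l+1)) * h_bar
= sqrt(8 * 9) * 1.055e-34
= sqrt(72) * 1.055e-34
= 8.4853 * 1.055e-34
= 8.9520e-34 J*s

8.9520e-34


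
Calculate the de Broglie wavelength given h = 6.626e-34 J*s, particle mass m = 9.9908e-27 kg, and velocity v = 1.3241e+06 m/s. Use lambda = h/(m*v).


lambda = h / (m * v)
= 6.626e-34 / (9.9908e-27 * 1.3241e+06)
= 6.626e-34 / 1.3229e-20
= 5.0088e-14 m

5.0088e-14


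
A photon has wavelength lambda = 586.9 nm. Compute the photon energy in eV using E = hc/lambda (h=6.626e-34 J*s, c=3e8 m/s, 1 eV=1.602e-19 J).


E = hc / lambda
= (6.626e-34)(3e8) / (586.9e-9)
= 1.9878e-25 / 5.8690e-07
= 3.3869e-19 J
Converting to eV: 3.3869e-19 / 1.602e-19
= 2.1142 eV

2.1142


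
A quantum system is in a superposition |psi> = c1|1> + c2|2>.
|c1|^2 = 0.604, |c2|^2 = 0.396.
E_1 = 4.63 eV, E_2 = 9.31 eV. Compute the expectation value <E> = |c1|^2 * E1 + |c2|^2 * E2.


<E> = |c1|^2 * E1 + |c2|^2 * E2
= 0.604 * 4.63 + 0.396 * 9.31
= 2.7965 + 3.6868
= 6.4833 eV

6.4833


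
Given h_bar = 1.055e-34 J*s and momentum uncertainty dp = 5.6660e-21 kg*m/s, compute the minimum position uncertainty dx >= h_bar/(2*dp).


dx = h_bar / (2 * dp)
= 1.055e-34 / (2 * 5.6660e-21)
= 1.055e-34 / 1.1332e-20
= 9.3099e-15 m

9.3099e-15


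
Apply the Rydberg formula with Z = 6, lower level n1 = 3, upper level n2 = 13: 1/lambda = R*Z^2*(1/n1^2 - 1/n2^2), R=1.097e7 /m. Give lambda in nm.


1/lambda = R * Z^2 * (1/n1^2 - 1/n2^2)
= 1.097e7 * 6^2 * (1/3^2 - 1/13^2)
= 1.097e7 * 36 * (0.111111 - 0.005917)
= 4.1543e+07 /m
lambda = 1 / 4.1543e+07
= 24.0713 nm

24.0713


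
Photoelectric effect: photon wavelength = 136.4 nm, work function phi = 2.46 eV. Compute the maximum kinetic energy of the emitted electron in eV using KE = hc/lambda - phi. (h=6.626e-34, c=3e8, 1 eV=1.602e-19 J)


E_photon = hc / lambda
= (6.626e-34)(3e8) / (136.4e-9)
= 1.4573e-18 J
= 9.0969 eV
KE = E_photon - phi
= 9.0969 - 2.46
= 6.6369 eV

6.6369


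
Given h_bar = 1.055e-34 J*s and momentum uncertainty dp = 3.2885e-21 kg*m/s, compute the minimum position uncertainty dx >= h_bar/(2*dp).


dx = h_bar / (2 * dp)
= 1.055e-34 / (2 * 3.2885e-21)
= 1.055e-34 / 6.5770e-21
= 1.6041e-14 m

1.6041e-14


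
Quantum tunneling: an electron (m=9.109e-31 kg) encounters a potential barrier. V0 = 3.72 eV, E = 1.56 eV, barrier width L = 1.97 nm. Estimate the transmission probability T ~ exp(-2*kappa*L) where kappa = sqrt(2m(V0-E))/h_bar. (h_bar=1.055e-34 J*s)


V0 - E = 2.16 eV = 3.4603e-19 J
kappa = sqrt(2 * m * (V0-E)) / h_bar
= sqrt(2 * 9.109e-31 * 3.4603e-19) / 1.055e-34
= 7.5259e+09 /m
2*kappa*L = 2 * 7.5259e+09 * 1.97e-9
= 29.6519
T = exp(-29.6519) = 1.325415e-13

1.325415e-13


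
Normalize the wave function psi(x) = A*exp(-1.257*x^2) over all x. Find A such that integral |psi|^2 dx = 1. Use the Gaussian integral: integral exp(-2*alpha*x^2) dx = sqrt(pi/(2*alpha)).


integral |psi|^2 dx = A^2 * sqrt(pi/(2*alpha)) = 1
A^2 = sqrt(2*alpha/pi)
= sqrt(2 * 1.257 / pi)
= 0.894556
A = sqrt(0.894556)
= 0.9458

0.9458


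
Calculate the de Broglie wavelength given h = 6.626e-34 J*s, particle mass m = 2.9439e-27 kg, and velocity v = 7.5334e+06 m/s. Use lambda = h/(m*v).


lambda = h / (m * v)
= 6.626e-34 / (2.9439e-27 * 7.5334e+06)
= 6.626e-34 / 2.2178e-20
= 2.9877e-14 m

2.9877e-14


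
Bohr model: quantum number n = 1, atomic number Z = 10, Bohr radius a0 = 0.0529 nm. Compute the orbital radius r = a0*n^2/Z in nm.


r = a0 * n^2 / Z
= 0.0529 * 1^2 / 10
= 0.0529 * 1 / 10
= 0.0053 nm

0.0053


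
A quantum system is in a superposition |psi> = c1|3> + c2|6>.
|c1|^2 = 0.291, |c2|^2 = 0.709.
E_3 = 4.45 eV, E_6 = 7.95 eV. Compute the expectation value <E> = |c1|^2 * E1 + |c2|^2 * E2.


<E> = |c1|^2 * E1 + |c2|^2 * E2
= 0.291 * 4.45 + 0.709 * 7.95
= 1.295 + 5.6365
= 6.9315 eV

6.9315


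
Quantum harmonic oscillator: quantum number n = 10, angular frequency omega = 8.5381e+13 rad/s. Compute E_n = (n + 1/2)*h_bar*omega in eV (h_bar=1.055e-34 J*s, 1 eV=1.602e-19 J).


E = (n + 1/2) * h_bar * omega
= (10 + 0.5) * 1.055e-34 * 8.5381e+13
= 10.5 * 9.0077e-21
= 9.4581e-20 J
= 0.5904 eV

0.5904


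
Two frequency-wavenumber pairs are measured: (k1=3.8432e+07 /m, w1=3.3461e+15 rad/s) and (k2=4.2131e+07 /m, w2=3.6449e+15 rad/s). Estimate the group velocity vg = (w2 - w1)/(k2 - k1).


vg = (w2 - w1) / (k2 - k1)
= (3.6449e+15 - 3.3461e+15) / (4.2131e+07 - 3.8432e+07)
= 2.9880e+14 / 3.6990e+06
= 8.0779e+07 m/s

8.0779e+07


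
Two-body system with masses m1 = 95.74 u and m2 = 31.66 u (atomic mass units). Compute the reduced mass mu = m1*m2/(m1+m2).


mu = m1 * m2 / (m1 + m2)
= 95.74 * 31.66 / (95.74 + 31.66)
= 3031.1284 / 127.4
= 23.7922 u

23.7922


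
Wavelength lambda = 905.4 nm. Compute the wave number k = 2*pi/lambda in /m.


k = 2 * pi / lambda
= 6.2832 / (905.4e-9)
= 6.2832 / 9.0540e-07
= 6.9397e+06 /m

6.9397e+06


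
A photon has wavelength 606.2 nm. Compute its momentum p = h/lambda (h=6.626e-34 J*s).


p = h / lambda
= 6.626e-34 / (606.2e-9)
= 6.626e-34 / 6.0620e-07
= 1.0930e-27 kg*m/s

1.0930e-27


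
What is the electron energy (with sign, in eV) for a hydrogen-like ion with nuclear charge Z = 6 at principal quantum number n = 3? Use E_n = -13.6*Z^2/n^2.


E_n = -13.6 * Z^2 / n^2
= -13.6 * 6^2 / 3^2
= -13.6 * 36 / 9
= -54.4 eV

-54.4


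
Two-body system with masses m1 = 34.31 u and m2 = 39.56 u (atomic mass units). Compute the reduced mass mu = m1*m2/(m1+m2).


mu = m1 * m2 / (m1 + m2)
= 34.31 * 39.56 / (34.31 + 39.56)
= 1357.3036 / 73.87
= 18.3742 u

18.3742


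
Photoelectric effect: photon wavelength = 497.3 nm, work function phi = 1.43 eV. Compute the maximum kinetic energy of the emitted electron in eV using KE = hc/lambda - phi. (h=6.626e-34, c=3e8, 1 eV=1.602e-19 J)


E_photon = hc / lambda
= (6.626e-34)(3e8) / (497.3e-9)
= 3.9972e-19 J
= 2.4951 eV
KE = E_photon - phi
= 2.4951 - 1.43
= 1.0651 eV

1.0651


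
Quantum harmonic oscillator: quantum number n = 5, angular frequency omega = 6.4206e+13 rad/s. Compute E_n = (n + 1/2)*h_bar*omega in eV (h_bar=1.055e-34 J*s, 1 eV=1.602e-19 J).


E = (n + 1/2) * h_bar * omega
= (5 + 0.5) * 1.055e-34 * 6.4206e+13
= 5.5 * 6.7737e-21
= 3.7256e-20 J
= 0.2326 eV

0.2326


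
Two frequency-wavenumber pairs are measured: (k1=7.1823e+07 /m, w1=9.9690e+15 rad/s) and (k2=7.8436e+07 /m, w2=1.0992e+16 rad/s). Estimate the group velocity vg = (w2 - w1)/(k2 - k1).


vg = (w2 - w1) / (k2 - k1)
= (1.0992e+16 - 9.9690e+15) / (7.8436e+07 - 7.1823e+07)
= 1.0230e+15 / 6.6130e+06
= 1.5470e+08 m/s

1.5470e+08


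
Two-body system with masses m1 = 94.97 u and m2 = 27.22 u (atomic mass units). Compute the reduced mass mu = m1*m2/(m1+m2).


mu = m1 * m2 / (m1 + m2)
= 94.97 * 27.22 / (94.97 + 27.22)
= 2585.0834 / 122.19
= 21.1563 u

21.1563


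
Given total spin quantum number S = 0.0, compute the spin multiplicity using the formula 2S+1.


Spin multiplicity = 2S + 1
= 2 * 0.0 + 1
= 0.0 + 1
= 1

1


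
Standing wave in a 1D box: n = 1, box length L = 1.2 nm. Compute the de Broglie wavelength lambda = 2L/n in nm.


lambda = 2L / n
= 2 * 1.2 / 1
= 2.4 / 1
= 2.4 nm

2.4


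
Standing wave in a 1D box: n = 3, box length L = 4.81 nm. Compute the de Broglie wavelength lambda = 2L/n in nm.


lambda = 2L / n
= 2 * 4.81 / 3
= 9.62 / 3
= 3.2067 nm

3.2067


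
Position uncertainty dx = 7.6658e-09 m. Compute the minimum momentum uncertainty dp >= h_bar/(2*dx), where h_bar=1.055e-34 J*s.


dp = h_bar / (2 * dx)
= 1.055e-34 / (2 * 7.6658e-09)
= 1.055e-34 / 1.5332e-08
= 6.8812e-27 kg*m/s

6.8812e-27


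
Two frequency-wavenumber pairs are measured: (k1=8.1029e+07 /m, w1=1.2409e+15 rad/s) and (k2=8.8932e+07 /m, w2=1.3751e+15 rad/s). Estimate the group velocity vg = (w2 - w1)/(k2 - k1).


vg = (w2 - w1) / (k2 - k1)
= (1.3751e+15 - 1.2409e+15) / (8.8932e+07 - 8.1029e+07)
= 1.3420e+14 / 7.9030e+06
= 1.6981e+07 m/s

1.6981e+07


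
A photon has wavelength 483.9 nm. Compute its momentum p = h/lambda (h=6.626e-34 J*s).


p = h / lambda
= 6.626e-34 / (483.9e-9)
= 6.626e-34 / 4.8390e-07
= 1.3693e-27 kg*m/s

1.3693e-27


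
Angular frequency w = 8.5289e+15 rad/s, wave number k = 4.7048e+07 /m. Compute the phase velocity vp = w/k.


vp = w / k
= 8.5289e+15 / 4.7048e+07
= 1.8128e+08 m/s

1.8128e+08


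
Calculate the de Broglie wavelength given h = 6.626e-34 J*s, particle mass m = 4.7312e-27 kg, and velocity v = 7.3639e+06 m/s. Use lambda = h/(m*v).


lambda = h / (m * v)
= 6.626e-34 / (4.7312e-27 * 7.3639e+06)
= 6.626e-34 / 3.4840e-20
= 1.9018e-14 m

1.9018e-14


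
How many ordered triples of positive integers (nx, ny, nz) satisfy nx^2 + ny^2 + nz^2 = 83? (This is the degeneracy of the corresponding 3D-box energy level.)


Enumerate all (nx, ny, nz) with nx^2 + ny^2 + nz^2 = 83:
(1,1,9)
(1,9,1)
(3,5,7)
(3,7,5)
(5,3,7)
(5,7,3)
(7,3,5)
(7,5,3)
(9,1,1)
Total degeneracy = 9

9


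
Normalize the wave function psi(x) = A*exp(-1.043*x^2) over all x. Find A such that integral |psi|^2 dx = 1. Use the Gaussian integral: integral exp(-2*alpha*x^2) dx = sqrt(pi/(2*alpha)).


integral |psi|^2 dx = A^2 * sqrt(pi/(2*alpha)) = 1
A^2 = sqrt(2*alpha/pi)
= sqrt(2 * 1.043 / pi)
= 0.814859
A = sqrt(0.814859)
= 0.9027

0.9027


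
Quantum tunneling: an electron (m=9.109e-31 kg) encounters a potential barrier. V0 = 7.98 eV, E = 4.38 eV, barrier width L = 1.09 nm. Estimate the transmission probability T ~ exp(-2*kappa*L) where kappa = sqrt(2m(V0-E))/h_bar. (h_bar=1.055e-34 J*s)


V0 - E = 3.6 eV = 5.7672e-19 J
kappa = sqrt(2 * m * (V0-E)) / h_bar
= sqrt(2 * 9.109e-31 * 5.7672e-19) / 1.055e-34
= 9.7158e+09 /m
2*kappa*L = 2 * 9.7158e+09 * 1.09e-9
= 21.1805
T = exp(-21.1805) = 6.330111e-10

6.330111e-10


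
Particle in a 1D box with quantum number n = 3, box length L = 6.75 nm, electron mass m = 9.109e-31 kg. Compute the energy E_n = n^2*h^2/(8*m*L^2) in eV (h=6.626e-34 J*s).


E = n^2 * h^2 / (8 * m * L^2)
= 3^2 * (6.626e-34)^2 / (8 * 9.109e-31 * (6.75e-9)^2)
= 9 * 4.3904e-67 / (8 * 9.109e-31 * 4.5563e-17)
= 1.1901e-20 J
= 0.0743 eV

0.0743


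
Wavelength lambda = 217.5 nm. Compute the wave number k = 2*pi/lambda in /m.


k = 2 * pi / lambda
= 6.2832 / (217.5e-9)
= 6.2832 / 2.1750e-07
= 2.8888e+07 /m

2.8888e+07


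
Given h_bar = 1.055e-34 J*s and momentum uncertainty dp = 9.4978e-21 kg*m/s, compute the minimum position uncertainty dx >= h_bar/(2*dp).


dx = h_bar / (2 * dp)
= 1.055e-34 / (2 * 9.4978e-21)
= 1.055e-34 / 1.8996e-20
= 5.5539e-15 m

5.5539e-15


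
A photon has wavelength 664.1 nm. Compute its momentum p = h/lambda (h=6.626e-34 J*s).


p = h / lambda
= 6.626e-34 / (664.1e-9)
= 6.626e-34 / 6.6410e-07
= 9.9774e-28 kg*m/s

9.9774e-28


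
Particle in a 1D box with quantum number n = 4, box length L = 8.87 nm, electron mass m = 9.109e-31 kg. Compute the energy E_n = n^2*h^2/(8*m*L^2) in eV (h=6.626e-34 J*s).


E = n^2 * h^2 / (8 * m * L^2)
= 4^2 * (6.626e-34)^2 / (8 * 9.109e-31 * (8.87e-9)^2)
= 16 * 4.3904e-67 / (8 * 9.109e-31 * 7.8677e-17)
= 1.2252e-20 J
= 0.0765 eV

0.0765


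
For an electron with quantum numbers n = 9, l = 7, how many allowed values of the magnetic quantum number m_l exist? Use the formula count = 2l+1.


m_l ranges from -l to +l in integer steps
So m_l goes from -7 to +7
Count = 2l + 1 = 2*7 + 1
= 15

15


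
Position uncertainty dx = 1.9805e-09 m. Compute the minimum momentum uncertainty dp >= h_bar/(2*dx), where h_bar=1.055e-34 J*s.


dp = h_bar / (2 * dx)
= 1.055e-34 / (2 * 1.9805e-09)
= 1.055e-34 / 3.9610e-09
= 2.6635e-26 kg*m/s

2.6635e-26


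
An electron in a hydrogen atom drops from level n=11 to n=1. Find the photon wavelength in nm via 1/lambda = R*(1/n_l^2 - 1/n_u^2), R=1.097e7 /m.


1/lambda = R * (1/n_l^2 - 1/n_u^2)
= 1.097e7 * (1/1^2 - 1/11^2)
= 1.097e7 * (1.0 - 0.008264)
= 1.097e7 * 0.991736
= 1.0879e+07 /m
lambda = 1 / 1.0879e+07 = 91.9174 nm

91.9174


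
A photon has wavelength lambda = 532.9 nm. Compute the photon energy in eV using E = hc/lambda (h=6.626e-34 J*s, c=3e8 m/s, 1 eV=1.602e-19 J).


E = hc / lambda
= (6.626e-34)(3e8) / (532.9e-9)
= 1.9878e-25 / 5.3290e-07
= 3.7302e-19 J
Converting to eV: 3.7302e-19 / 1.602e-19
= 2.3284 eV

2.3284


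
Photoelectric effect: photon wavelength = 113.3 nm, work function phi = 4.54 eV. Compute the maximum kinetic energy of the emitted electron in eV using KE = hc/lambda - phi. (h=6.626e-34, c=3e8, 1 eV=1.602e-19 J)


E_photon = hc / lambda
= (6.626e-34)(3e8) / (113.3e-9)
= 1.7545e-18 J
= 10.9517 eV
KE = E_photon - phi
= 10.9517 - 4.54
= 6.4117 eV

6.4117


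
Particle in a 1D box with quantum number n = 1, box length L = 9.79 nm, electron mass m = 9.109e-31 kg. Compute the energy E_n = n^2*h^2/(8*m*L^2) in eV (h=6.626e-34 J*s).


E = n^2 * h^2 / (8 * m * L^2)
= 1^2 * (6.626e-34)^2 / (8 * 9.109e-31 * (9.79e-9)^2)
= 1 * 4.3904e-67 / (8 * 9.109e-31 * 9.5844e-17)
= 6.2860e-22 J
= 0.0039 eV

0.0039


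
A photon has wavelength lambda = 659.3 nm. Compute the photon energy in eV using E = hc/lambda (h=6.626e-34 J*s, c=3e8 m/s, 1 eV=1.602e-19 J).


E = hc / lambda
= (6.626e-34)(3e8) / (659.3e-9)
= 1.9878e-25 / 6.5930e-07
= 3.0150e-19 J
Converting to eV: 3.0150e-19 / 1.602e-19
= 1.882 eV

1.882


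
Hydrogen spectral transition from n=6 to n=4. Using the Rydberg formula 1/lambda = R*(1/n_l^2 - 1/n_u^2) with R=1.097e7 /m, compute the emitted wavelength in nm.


1/lambda = R * (1/n_l^2 - 1/n_u^2)
= 1.097e7 * (1/4^2 - 1/6^2)
= 1.097e7 * (0.0625 - 0.027778)
= 1.097e7 * 0.034722
= 3.8090e+05 /m
lambda = 1 / 3.8090e+05 = 2625.3418 nm

2625.3418


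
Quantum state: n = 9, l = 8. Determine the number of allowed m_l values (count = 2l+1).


m_l ranges from -l to +l in integer steps
So m_l goes from -8 to +8
Count = 2l + 1 = 2*8 + 1
= 17

17


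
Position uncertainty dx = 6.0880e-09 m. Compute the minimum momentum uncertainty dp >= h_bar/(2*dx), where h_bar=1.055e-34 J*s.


dp = h_bar / (2 * dx)
= 1.055e-34 / (2 * 6.0880e-09)
= 1.055e-34 / 1.2176e-08
= 8.6646e-27 kg*m/s

8.6646e-27


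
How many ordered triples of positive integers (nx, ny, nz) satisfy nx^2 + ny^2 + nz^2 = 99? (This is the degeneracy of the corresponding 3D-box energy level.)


Enumerate all (nx, ny, nz) with nx^2 + ny^2 + nz^2 = 99:
(1,7,7)
(3,3,9)
(3,9,3)
(5,5,7)
(5,7,5)
(7,1,7)
(7,5,5)
(7,7,1)
(9,3,3)
Total degeneracy = 9

9


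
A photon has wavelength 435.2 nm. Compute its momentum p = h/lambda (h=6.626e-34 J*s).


p = h / lambda
= 6.626e-34 / (435.2e-9)
= 6.626e-34 / 4.3520e-07
= 1.5225e-27 kg*m/s

1.5225e-27


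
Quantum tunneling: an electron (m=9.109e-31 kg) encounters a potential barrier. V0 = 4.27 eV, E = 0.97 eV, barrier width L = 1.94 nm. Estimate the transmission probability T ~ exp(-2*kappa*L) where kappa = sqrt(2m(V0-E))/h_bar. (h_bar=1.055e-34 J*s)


V0 - E = 3.3 eV = 5.2866e-19 J
kappa = sqrt(2 * m * (V0-E)) / h_bar
= sqrt(2 * 9.109e-31 * 5.2866e-19) / 1.055e-34
= 9.3022e+09 /m
2*kappa*L = 2 * 9.3022e+09 * 1.94e-9
= 36.0926
T = exp(-36.0926) = 2.114437e-16

2.114437e-16


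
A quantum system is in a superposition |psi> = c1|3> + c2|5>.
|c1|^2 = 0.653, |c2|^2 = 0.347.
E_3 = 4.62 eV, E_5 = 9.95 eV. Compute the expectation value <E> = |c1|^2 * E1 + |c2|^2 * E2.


<E> = |c1|^2 * E1 + |c2|^2 * E2
= 0.653 * 4.62 + 0.347 * 9.95
= 3.0169 + 3.4526
= 6.4695 eV

6.4695


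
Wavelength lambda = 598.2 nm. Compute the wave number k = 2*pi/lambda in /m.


k = 2 * pi / lambda
= 6.2832 / (598.2e-9)
= 6.2832 / 5.9820e-07
= 1.0503e+07 /m

1.0503e+07


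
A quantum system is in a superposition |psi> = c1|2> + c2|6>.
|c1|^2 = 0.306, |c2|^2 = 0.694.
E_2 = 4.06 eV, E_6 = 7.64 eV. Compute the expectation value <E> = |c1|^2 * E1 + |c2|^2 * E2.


<E> = |c1|^2 * E1 + |c2|^2 * E2
= 0.306 * 4.06 + 0.694 * 7.64
= 1.2424 + 5.3022
= 6.5445 eV

6.5445


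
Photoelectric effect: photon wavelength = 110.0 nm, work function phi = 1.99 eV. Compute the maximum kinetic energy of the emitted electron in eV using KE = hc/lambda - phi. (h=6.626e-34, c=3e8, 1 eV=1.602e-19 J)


E_photon = hc / lambda
= (6.626e-34)(3e8) / (110.0e-9)
= 1.8071e-18 J
= 11.2802 eV
KE = E_photon - phi
= 11.2802 - 1.99
= 9.2902 eV

9.2902


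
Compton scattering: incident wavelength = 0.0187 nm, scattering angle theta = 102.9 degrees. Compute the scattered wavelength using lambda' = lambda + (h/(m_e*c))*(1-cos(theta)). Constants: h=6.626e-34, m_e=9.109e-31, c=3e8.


Compton wavelength: h/(m_e*c) = 2.4247e-12 m
d_lambda = 2.4247e-12 * (1 - cos(102.9 deg))
= 2.4247e-12 * 1.22325
= 2.9660e-12 m = 0.002966 nm
lambda' = 0.0187 + 0.002966
= 0.021666 nm

0.021666


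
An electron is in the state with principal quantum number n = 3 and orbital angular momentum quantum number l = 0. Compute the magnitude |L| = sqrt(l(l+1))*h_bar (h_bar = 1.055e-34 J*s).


L = sqrt(l*(l+1)) * h_bar
= sqrt(0 * 1) * 1.055e-34
= sqrt(0) * 1.055e-34
= 0.0 * 1.055e-34
= 0.0000e+00 J*s

0.0000e+00


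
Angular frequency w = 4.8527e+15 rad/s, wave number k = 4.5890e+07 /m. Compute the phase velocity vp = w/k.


vp = w / k
= 4.8527e+15 / 4.5890e+07
= 1.0575e+08 m/s

1.0575e+08


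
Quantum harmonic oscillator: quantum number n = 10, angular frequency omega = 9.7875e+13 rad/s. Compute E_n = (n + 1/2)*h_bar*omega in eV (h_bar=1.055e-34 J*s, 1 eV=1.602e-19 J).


E = (n + 1/2) * h_bar * omega
= (10 + 0.5) * 1.055e-34 * 9.7875e+13
= 10.5 * 1.0326e-20
= 1.0842e-19 J
= 0.6768 eV

0.6768


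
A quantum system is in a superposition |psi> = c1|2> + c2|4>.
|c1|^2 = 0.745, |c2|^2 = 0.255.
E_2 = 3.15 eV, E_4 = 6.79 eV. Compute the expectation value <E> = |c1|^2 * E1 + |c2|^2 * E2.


<E> = |c1|^2 * E1 + |c2|^2 * E2
= 0.745 * 3.15 + 0.255 * 6.79
= 2.3468 + 1.7314
= 4.0782 eV

4.0782


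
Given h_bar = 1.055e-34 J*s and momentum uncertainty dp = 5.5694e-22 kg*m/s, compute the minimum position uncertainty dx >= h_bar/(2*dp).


dx = h_bar / (2 * dp)
= 1.055e-34 / (2 * 5.5694e-22)
= 1.055e-34 / 1.1139e-21
= 9.4714e-14 m

9.4714e-14


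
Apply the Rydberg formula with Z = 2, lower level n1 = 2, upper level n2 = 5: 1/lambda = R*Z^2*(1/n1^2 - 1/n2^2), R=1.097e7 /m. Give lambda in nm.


1/lambda = R * Z^2 * (1/n1^2 - 1/n2^2)
= 1.097e7 * 2^2 * (1/2^2 - 1/5^2)
= 1.097e7 * 4 * (0.25 - 0.04)
= 9.2148e+06 /m
lambda = 1 / 9.2148e+06
= 108.5211 nm

108.5211


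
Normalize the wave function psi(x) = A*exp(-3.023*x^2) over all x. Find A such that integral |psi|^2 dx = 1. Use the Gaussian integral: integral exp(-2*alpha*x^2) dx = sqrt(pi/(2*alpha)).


integral |psi|^2 dx = A^2 * sqrt(pi/(2*alpha)) = 1
A^2 = sqrt(2*alpha/pi)
= sqrt(2 * 3.023 / pi)
= 1.387264
A = sqrt(1.387264)
= 1.1778

1.1778


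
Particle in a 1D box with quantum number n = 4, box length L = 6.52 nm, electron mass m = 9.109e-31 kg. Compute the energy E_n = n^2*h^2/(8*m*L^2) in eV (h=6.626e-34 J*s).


E = n^2 * h^2 / (8 * m * L^2)
= 4^2 * (6.626e-34)^2 / (8 * 9.109e-31 * (6.52e-9)^2)
= 16 * 4.3904e-67 / (8 * 9.109e-31 * 4.2510e-17)
= 2.2676e-20 J
= 0.1415 eV

0.1415


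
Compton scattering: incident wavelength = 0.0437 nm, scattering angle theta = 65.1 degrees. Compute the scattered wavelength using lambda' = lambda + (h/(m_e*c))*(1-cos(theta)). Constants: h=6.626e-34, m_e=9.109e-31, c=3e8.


Compton wavelength: h/(m_e*c) = 2.4247e-12 m
d_lambda = 2.4247e-12 * (1 - cos(65.1 deg))
= 2.4247e-12 * 0.578964
= 1.4038e-12 m = 0.001404 nm
lambda' = 0.0437 + 0.001404
= 0.045104 nm

0.045104
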